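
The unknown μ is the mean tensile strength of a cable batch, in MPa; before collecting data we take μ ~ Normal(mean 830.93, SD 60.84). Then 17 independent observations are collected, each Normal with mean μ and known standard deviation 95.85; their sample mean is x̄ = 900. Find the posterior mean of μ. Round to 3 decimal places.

With known σ, the Normal prior is conjugate. Weight on the data is w = (n/σ²)/(n/σ² + 1/τ₀²) = 0.00185040/(0.00185040+0.00027016) = 0.87260.
Posterior mean = w·x̄ + (1−w)·μ₀ = 0.87260·900 + 0.12740·830.93 = 891.200.

Posterior mean ≈ 891.200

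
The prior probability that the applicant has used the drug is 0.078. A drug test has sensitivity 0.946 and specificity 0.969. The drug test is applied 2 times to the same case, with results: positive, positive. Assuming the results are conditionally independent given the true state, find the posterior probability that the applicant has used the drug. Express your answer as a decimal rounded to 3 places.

Let H be the event that the applicant has used the drug; start with P(H) = 0.078. P('positive'|H) = 0.946, P('positive'|¬H) = 0.031.
Update on result 1 ('positive'): P(H) ← 0.946·0.0780 / (0.946·0.0780 + 0.031·0.9220) = 0.073788/0.10237 = 0.7208.
Update on result 2 ('positive'): P(H) ← 0.946·0.7208 / (0.946·0.7208 + 0.031·0.2792) = 0.68187/0.69053 = 0.9875.

Posterior P(H) ≈ 0.987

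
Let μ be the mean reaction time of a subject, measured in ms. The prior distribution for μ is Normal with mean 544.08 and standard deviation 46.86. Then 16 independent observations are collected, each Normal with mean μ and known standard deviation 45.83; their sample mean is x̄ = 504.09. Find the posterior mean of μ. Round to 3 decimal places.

Posterior mean ≈ 506.346

Prior precision 1/τ₀² = 1/46.86² = 0.00045540; data precision n/σ² = 16/45.83² = 0.00761764.
Posterior precision = 0.00045540 + 0.00761764 = 0.00807304.
Posterior mean = (0.00045540·544.08 + 0.00761764·504.09) / 0.00807304 = 506.346.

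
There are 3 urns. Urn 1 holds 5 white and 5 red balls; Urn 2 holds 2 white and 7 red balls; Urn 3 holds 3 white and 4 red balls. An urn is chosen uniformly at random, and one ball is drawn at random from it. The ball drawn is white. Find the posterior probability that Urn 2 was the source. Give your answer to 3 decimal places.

P(white|Urn 1) = 0.5; P(white|Urn 2) = 0.2222; P(white|Urn 3) = 0.4286.
Prior × likelihood for each source: 0.333333·0.5=0.1667, 0.333333·0.2222=0.07407, 0.333333·0.4286=0.1429. Summing gives P(white) = 0.38360.
P(Urn 2 | white) = 0.07407 / 0.38360 = 0.193.

Posterior probability ≈ 0.193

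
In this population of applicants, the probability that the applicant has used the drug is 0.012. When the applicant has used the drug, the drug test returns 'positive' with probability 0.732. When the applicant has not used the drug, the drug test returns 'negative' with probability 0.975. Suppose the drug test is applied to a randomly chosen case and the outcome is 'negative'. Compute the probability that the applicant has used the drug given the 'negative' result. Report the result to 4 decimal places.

P(H | E) ≈ 0.0033

Let H be the event that the applicant has used the drug. P(H) = 0.012, so P(¬H) = 0.988. With E the 'negative' result, P(E|H) = 0.268 and P(E|¬H) = 0.975.
P(E) = 0.268·0.012 + 0.975·0.988 = 0.0032160 + 0.96330 = 0.96652.
By Bayes' theorem, P(H|E) = 0.0032160 / 0.96652 = 0.0033.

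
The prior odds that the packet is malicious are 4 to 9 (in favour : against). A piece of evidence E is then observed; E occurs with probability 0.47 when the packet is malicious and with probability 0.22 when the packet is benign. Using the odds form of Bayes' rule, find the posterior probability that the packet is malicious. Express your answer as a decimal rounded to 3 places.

Posterior probability ≈ 0.487

Prior odds = 4/9 = 0.44444.
Likelihood ratio for E = 0.47/0.22 = 2.1364.
Posterior odds = prior odds × LR = 0.94949.
Posterior probability = odds/(1+odds) = 0.94949/1.9495 = 0.487.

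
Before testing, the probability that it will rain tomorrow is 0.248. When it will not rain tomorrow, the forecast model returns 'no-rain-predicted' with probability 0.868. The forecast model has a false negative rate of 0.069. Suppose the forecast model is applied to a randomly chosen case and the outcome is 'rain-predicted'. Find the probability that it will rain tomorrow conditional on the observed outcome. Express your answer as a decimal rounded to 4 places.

P(H | E) ≈ 0.6993

Let H be the event that it will rain tomorrow. P(H) = 0.248, so P(¬H) = 0.752. With E the 'rain-predicted' result, P(E|H) = 0.931 and P(E|¬H) = 0.132.
P(E) = 0.931·0.248 + 0.132·0.752 = 0.23089 + 0.099264 = 0.33015.
By Bayes' theorem, P(H|E) = 0.23089 / 0.33015 = 0.6993.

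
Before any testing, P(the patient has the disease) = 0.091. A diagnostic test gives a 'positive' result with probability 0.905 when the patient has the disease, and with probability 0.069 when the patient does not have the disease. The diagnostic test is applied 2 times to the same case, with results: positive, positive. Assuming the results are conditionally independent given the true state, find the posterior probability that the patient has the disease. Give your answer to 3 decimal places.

Posterior P(H) ≈ 0.945

With H the event that the patient has the disease, the joint likelihood of the observed sequence is P(data|H) = 0.905·0.905 = 0.81903 and P(data|¬H) = 0.069·0.069 = 0.0047610.
Bayes: P(H|data) = 0.091·0.81903 / (0.091·0.81903 + 0.909·0.0047610) = 0.074531/0.078859 = 0.9451.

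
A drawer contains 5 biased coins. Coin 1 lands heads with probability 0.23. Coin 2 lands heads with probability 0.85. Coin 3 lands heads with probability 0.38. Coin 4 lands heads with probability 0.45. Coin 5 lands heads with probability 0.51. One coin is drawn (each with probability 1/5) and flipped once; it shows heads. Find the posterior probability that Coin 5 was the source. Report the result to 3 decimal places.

Posterior probability ≈ 0.211

P(heads|C1) = 0.23; P(heads|C2) = 0.85; P(heads|C3) = 0.38; P(heads|C4) = 0.45; P(heads|C5) = 0.51.
Prior × likelihood for each source: 0.2·0.23=0.04600, 0.2·0.85=0.1700, 0.2·0.38=0.07600, 0.2·0.45=0.09000, 0.2·0.51=0.1020. Summing gives P(heads) = 0.48400.
P(Coin 5 | heads) = 0.1020 / 0.48400 = 0.211.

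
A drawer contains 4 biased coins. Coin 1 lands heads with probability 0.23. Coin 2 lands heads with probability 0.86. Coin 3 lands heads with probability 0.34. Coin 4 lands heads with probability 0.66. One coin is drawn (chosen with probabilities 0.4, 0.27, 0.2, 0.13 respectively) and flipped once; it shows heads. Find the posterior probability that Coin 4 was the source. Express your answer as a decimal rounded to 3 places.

Tabulate prior·likelihood by source: [1] prior 0.4, lik 0.23, product 0.09200; [2] prior 0.27, lik 0.86, product 0.2322; [3] prior 0.2, lik 0.34, product 0.06800; [4] prior 0.13, lik 0.66, product 0.08580.
Normalizing constant = 0.47800; the posterior for Coin 4 is its product over the sum, 0.08580/0.47800 = 0.179.

Posterior probability ≈ 0.179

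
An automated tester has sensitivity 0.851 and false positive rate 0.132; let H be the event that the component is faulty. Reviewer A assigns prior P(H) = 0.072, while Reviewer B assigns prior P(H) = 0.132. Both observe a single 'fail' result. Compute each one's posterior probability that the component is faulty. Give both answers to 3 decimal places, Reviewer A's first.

P('+'|H) = 0.851, P('+'|¬H) = 0.132.
Reviewer A: numerator 0.851·0.072 = 0.061272; evidence = 0.061272+0.132·0.928 = 0.18377; posterior = 0.333.
Reviewer B: numerator 0.851·0.132 = 0.11233; evidence = 0.11233+0.132·0.868 = 0.22691; posterior = 0.495.

Reviewer A: 0.333; Reviewer B: 0.495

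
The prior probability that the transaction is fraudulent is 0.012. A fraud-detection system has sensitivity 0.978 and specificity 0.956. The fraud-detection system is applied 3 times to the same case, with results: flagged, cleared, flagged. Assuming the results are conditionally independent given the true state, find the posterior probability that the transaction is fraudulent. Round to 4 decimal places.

Posterior P(H) ≈ 0.1213

Let H be the event that the transaction is fraudulent; start with P(H) = 0.012. P('flagged'|H) = 0.978, P('flagged'|¬H) = 0.044.
Update on result 1 ('flagged'): P(H) ← 0.978·0.0120 / (0.978·0.0120 + 0.044·0.9880) = 0.011736/0.055208 = 0.2126.
Update on result 2 ('cleared'): P(H) ← 0.022·0.2126 / (0.022·0.2126 + 0.956·0.7874) = 0.0046767/0.75745 = 0.0062.
Update on result 3 ('flagged'): P(H) ← 0.978·0.0062 / (0.978·0.0062 + 0.044·0.9938) = 0.0060384/0.049767 = 0.1213.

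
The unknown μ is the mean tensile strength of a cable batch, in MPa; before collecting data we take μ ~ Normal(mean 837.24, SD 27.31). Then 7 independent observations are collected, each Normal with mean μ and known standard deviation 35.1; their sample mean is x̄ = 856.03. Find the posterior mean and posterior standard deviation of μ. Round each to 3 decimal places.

Prior precision 1/τ₀² = 1/27.31² = 0.00134078; data precision n/σ² = 7/35.1² = 0.00568177.
Posterior precision = 0.00134078 + 0.00568177 = 0.00702255, giving posterior SD = 1/√0.00702255 = 11.933.
Posterior mean = (0.00134078·837.24 + 0.00568177·856.03) / 0.00702255 = 852.443.

Posterior mean ≈ 852.443; posterior SD ≈ 11.933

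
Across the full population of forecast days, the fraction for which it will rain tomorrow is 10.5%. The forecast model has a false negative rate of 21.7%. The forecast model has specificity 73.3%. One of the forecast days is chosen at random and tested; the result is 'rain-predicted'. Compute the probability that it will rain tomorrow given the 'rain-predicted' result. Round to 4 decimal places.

Let H be the event that it will rain tomorrow. P(H) = 0.105, so P(¬H) = 0.895. With E the 'rain-predicted' result, P(E|H) = 0.783 and P(E|¬H) = 0.267.
P(E) = 0.783·0.105 + 0.267·0.895 = 0.082215 + 0.23897 = 0.32118.
By Bayes' theorem, P(H|E) = 0.082215 / 0.32118 = 0.2560.

P(H | E) ≈ 0.2560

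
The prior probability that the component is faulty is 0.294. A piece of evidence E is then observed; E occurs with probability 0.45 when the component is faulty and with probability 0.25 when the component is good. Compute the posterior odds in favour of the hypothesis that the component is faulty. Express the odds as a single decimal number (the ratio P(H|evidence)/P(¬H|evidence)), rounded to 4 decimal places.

Prior odds = 0.294/(1−0.294) = 0.41643.
Likelihood ratio for E = 0.45/0.25 = 1.8000.
Posterior odds = prior odds × LR = 0.74958.

Posterior odds ≈ 0.7496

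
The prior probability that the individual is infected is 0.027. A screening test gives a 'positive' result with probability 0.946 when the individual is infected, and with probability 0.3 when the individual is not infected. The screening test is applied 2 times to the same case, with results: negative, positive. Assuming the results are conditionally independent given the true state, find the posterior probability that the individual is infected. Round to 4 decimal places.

Posterior P(H) ≈ 0.0067

With H the event that the individual is infected, the joint likelihood of the observed sequence is P(data|H) = 0.054·0.946 = 0.051084 and P(data|¬H) = 0.7·0.3 = 0.21000.
Bayes: P(H|data) = 0.027·0.051084 / (0.027·0.051084 + 0.973·0.21000) = 0.0013793/0.20571 = 0.0067.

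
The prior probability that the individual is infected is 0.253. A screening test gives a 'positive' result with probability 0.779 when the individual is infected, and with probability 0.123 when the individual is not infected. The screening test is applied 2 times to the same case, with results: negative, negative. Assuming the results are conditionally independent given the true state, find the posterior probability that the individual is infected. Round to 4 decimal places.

Posterior P(H) ≈ 0.0211

Let H be the event that the individual is infected; start with P(H) = 0.253. P('positive'|H) = 0.779, P('positive'|¬H) = 0.123.
Update on result 1 ('negative'): P(H) ← 0.221·0.2530 / (0.221·0.2530 + 0.877·0.7470) = 0.055913/0.71103 = 0.0786.
Update on result 2 ('negative'): P(H) ← 0.221·0.0786 / (0.221·0.0786 + 0.877·0.9214) = 0.017379/0.82541 = 0.0211.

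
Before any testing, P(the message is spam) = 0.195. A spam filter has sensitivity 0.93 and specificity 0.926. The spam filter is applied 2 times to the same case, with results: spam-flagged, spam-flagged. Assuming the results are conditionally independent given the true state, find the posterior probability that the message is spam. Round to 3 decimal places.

Posterior P(H) ≈ 0.975

Let H be the event that the message is spam; start with P(H) = 0.195. P('spam-flagged'|H) = 0.93, P('spam-flagged'|¬H) = 0.074.
Update on result 1 ('spam-flagged'): P(H) ← 0.93·0.1950 / (0.93·0.1950 + 0.074·0.8050) = 0.18135/0.24092 = 0.7527.
Update on result 2 ('spam-flagged'): P(H) ← 0.93·0.7527 / (0.93·0.7527 + 0.074·0.2473) = 0.70005/0.71835 = 0.9745.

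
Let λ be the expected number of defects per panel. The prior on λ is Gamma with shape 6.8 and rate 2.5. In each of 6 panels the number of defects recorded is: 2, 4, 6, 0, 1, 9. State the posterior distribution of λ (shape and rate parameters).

Total count ∑xᵢ = 22 over n = 6 panels.
Gamma is conjugate to the Poisson likelihood: posterior is Gamma(shape = 6.8+22 = 28.8, rate = 2.5+6 = 8.5).

Posterior: Gamma(shape=28.8, rate=8.5)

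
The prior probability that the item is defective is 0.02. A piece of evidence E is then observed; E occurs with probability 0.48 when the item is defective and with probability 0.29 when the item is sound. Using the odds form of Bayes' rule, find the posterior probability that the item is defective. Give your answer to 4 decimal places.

Prior odds = 0.02/(1−0.02) = 0.020408.
Likelihood ratio for E = 0.48/0.29 = 1.6552.
Posterior odds = prior odds × LR = 0.033779.
Posterior probability = odds/(1+odds) = 0.033779/1.0338 = 0.0327.

Posterior probability ≈ 0.0327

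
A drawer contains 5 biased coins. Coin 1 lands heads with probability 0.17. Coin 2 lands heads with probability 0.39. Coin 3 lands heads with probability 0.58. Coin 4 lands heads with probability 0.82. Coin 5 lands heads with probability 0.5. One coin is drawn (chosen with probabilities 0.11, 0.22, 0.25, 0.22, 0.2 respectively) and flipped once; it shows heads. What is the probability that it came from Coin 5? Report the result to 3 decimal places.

P(heads|C1) = 0.17; P(heads|C2) = 0.39; P(heads|C3) = 0.58; P(heads|C4) = 0.82; P(heads|C5) = 0.5.
Prior × likelihood for each source: 0.11·0.17=0.01870, 0.22·0.39=0.08580, 0.25·0.58=0.1450, 0.22·0.82=0.1804, 0.2·0.5=0.1000. Summing gives P(heads) = 0.52990.
P(Coin 5 | heads) = 0.1000 / 0.52990 = 0.189.

Posterior probability ≈ 0.189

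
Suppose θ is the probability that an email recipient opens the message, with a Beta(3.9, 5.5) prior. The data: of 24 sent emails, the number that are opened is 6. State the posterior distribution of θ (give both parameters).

Observing 6 successes and 18 failures updates Beta(3.9, 5.5) by adding the success and failure counts to the two shape parameters: α = 3.9+6 = 9.9, β = 5.5+18 = 23.5.

Posterior: Beta(9.9, 23.5)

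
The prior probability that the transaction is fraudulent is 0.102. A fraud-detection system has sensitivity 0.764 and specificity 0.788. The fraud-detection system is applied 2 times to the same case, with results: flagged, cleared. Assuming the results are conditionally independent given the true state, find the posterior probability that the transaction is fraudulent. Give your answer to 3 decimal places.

Let H be the event that the transaction is fraudulent; start with P(H) = 0.102. P('flagged'|H) = 0.764, P('flagged'|¬H) = 0.212.
Update on result 1 ('flagged'): P(H) ← 0.764·0.1020 / (0.764·0.1020 + 0.212·0.8980) = 0.077928/0.26830 = 0.2904.
Update on result 2 ('cleared'): P(H) ← 0.236·0.2904 / (0.236·0.2904 + 0.788·0.7096) = 0.068545/0.62767 = 0.1092.

Posterior P(H) ≈ 0.109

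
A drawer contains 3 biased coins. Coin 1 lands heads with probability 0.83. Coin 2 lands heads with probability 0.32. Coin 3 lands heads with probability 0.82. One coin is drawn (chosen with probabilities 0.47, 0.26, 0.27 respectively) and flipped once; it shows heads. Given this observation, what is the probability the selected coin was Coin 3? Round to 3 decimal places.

Posterior probability ≈ 0.319

Tabulate prior·likelihood by source: [1] prior 0.47, lik 0.83, product 0.3901; [2] prior 0.26, lik 0.32, product 0.08320; [3] prior 0.27, lik 0.82, product 0.2214.
Normalizing constant = 0.69470; the posterior for Coin 3 is its product over the sum, 0.2214/0.69470 = 0.319.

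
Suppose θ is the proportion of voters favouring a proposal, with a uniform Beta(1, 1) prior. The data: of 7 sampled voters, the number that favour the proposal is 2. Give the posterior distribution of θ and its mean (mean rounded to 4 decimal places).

Observing 2 successes and 5 failures updates Beta(1, 1) by adding the success and failure counts to the two shape parameters: α = 1+2 = 3, β = 1+5 = 6.
E[θ | data] = 3/(3+6) = 0.3333.

Posterior: Beta(3, 6); mean ≈ 0.3333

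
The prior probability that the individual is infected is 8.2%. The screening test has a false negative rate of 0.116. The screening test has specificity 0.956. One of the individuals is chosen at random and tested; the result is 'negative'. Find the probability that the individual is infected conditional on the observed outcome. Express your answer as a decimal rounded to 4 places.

P(H | E) ≈ 0.0107

Write H for 'the individual is infected'. Prior odds H:¬H = 0.082/0.918 = 0.089325. For the 'negative' outcome, the likelihood ratio is 0.116/0.956 = 0.12134.
Posterior odds = 0.089325 × 0.12134 = 0.010839, so P(H|E) = 0.010839/(1+0.010839) = 0.0107.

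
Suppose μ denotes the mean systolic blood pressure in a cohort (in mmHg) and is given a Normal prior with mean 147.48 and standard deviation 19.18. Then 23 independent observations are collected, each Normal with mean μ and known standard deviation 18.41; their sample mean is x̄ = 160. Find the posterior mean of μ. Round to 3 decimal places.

Posterior mean ≈ 159.518

With known σ, the Normal prior is conjugate. Weight on the data is w = (n/σ²)/(n/σ² + 1/τ₀²) = 0.0678610/(0.0678610+0.00271833) = 0.96149.
Posterior mean = w·x̄ + (1−w)·μ₀ = 0.96149·160 + 0.038515·147.48 = 159.518.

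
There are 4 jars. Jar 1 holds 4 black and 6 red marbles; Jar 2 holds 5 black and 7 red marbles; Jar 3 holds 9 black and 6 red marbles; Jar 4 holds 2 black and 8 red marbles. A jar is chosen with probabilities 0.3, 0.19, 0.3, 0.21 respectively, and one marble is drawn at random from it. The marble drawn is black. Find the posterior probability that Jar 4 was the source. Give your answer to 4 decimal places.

Posterior probability ≈ 0.0997

P(black|Jar 1) = 0.4; P(black|Jar 2) = 0.4167; P(black|Jar 3) = 0.6; P(black|Jar 4) = 0.2.
Prior × likelihood for each source: 0.3·0.4=0.1200, 0.19·0.4167=0.07917, 0.3·0.6=0.1800, 0.21·0.2=0.04200. Summing gives P(black) = 0.42117.
P(Jar 4 | black) = 0.04200 / 0.42117 = 0.0997.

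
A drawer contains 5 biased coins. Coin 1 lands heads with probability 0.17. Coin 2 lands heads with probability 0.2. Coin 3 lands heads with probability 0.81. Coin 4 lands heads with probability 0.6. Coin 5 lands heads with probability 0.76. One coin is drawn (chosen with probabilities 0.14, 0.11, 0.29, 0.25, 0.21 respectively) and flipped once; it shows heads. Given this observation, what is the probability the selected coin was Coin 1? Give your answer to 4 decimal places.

P(heads|C1) = 0.17; P(heads|C2) = 0.2; P(heads|C3) = 0.81; P(heads|C4) = 0.6; P(heads|C5) = 0.76.
Prior × likelihood for each source: 0.14·0.17=0.02380, 0.11·0.2=0.02200, 0.29·0.81=0.2349, 0.25·0.6=0.1500, 0.21·0.76=0.1596. Summing gives P(heads) = 0.59030.
P(Coin 1 | heads) = 0.02380 / 0.59030 = 0.0403.

Posterior probability ≈ 0.0403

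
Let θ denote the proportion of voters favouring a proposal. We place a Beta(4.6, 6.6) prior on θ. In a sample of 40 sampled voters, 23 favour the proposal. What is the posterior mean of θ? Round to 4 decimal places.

Posterior mean ≈ 0.5391

Observing 23 successes and 17 failures updates Beta(4.6, 6.6) by adding the success and failure counts to the two shape parameters: α = 4.6+23 = 27.6, β = 6.6+17 = 23.6.
Posterior mean = α/(α+β) = 27.6/51.2 = 0.5391.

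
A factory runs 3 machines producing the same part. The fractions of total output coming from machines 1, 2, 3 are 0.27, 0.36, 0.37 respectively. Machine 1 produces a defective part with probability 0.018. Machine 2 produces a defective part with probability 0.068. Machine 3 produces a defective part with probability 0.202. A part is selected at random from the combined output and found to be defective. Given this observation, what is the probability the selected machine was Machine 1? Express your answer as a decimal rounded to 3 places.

Posterior probability ≈ 0.047

Tabulate prior·likelihood by source: [1] prior 0.27, lik 0.018, product 0.004860; [2] prior 0.36, lik 0.068, product 0.02448; [3] prior 0.37, lik 0.202, product 0.07474.
Normalizing constant = 0.10408; the posterior for Machine 1 is its product over the sum, 0.004860/0.10408 = 0.047.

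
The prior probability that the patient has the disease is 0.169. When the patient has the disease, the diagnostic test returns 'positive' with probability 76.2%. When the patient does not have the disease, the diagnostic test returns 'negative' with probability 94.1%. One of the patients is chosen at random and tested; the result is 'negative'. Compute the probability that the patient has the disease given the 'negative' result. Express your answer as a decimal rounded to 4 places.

Write H for 'the patient has the disease'. Prior odds H:¬H = 0.169/0.831 = 0.20337. For the 'negative' outcome, the likelihood ratio is 0.238/0.941 = 0.25292.
Posterior odds = 0.20337 × 0.25292 = 0.051437, so P(H|E) = 0.051437/(1+0.051437) = 0.0489.

P(H | E) ≈ 0.0489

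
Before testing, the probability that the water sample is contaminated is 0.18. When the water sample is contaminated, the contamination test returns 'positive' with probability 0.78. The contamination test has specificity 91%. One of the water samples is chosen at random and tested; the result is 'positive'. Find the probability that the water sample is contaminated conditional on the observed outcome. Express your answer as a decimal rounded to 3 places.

Write H for 'the water sample is contaminated'. Prior odds H:¬H = 0.18/0.82 = 0.21951. For the 'positive' outcome, the likelihood ratio is 0.78/0.09 = 8.6667.
Posterior odds = 0.21951 × 8.6667 = 1.9024, so P(H|E) = 1.9024/(1+1.9024) = 0.655.

P(H | E) ≈ 0.655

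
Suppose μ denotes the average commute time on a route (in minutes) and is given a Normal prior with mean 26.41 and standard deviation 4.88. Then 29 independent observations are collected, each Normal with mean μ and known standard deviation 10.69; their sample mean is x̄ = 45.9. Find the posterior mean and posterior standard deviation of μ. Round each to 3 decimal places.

Prior precision 1/τ₀² = 1/4.88² = 0.0419914; data precision n/σ² = 29/10.69² = 0.253771.
Posterior precision = 0.0419914 + 0.253771 = 0.295763, giving posterior SD = 1/√0.295763 = 1.839.
Posterior mean = (0.0419914·26.41 + 0.253771·45.9) / 0.295763 = 43.133.

Posterior mean ≈ 43.133; posterior SD ≈ 1.839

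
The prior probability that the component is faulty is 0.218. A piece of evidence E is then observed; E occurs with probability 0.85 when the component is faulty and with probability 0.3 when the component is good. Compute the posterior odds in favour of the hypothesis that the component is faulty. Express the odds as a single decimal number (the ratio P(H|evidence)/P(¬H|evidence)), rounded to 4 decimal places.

Prior odds = 0.218/(1−0.218) = 0.27877. In log-odds, ln(0.27877) = -1.2774.
Add log likelihood ratio: ln(2.8333) = 1.0415.
Posterior log-odds = -0.23591, so posterior odds = exp(-0.23591) = 0.78986.

Posterior odds ≈ 0.7899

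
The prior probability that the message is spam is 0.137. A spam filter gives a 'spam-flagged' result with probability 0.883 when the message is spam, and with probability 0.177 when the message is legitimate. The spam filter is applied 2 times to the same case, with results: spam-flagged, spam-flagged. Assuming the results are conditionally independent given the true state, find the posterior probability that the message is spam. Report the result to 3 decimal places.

Posterior P(H) ≈ 0.798

With H the event that the message is spam, the joint likelihood of the observed sequence is P(data|H) = 0.883·0.883 = 0.77969 and P(data|¬H) = 0.177·0.177 = 0.031329.
Bayes: P(H|data) = 0.137·0.77969 / (0.137·0.77969 + 0.863·0.031329) = 0.10682/0.13385 = 0.7980.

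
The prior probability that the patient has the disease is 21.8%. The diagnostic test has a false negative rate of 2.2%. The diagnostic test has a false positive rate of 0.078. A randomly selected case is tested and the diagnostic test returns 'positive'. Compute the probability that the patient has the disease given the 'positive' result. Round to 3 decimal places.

Let H be the event that the patient has the disease. P(H) = 0.218, so P(¬H) = 0.782. With E the 'positive' result, P(E|H) = 0.978 and P(E|¬H) = 0.078.
P(E) = 0.978·0.218 + 0.078·0.782 = 0.21320 + 0.060996 = 0.27420.
By Bayes' theorem, P(H|E) = 0.21320 / 0.27420 = 0.778.

P(H | E) ≈ 0.778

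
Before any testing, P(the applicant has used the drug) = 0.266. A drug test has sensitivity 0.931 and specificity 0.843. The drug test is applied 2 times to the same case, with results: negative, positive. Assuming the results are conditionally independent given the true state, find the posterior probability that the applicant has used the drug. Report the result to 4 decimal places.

Let H be the event that the applicant has used the drug; start with P(H) = 0.266. P('positive'|H) = 0.931, P('positive'|¬H) = 0.157.
Update on result 1 ('negative'): P(H) ← 0.069·0.2660 / (0.069·0.2660 + 0.843·0.7340) = 0.018354/0.63712 = 0.0288.
Update on result 2 ('positive'): P(H) ← 0.931·0.0288 / (0.931·0.0288 + 0.157·0.9712) = 0.026820/0.17930 = 0.1496.

Posterior P(H) ≈ 0.1496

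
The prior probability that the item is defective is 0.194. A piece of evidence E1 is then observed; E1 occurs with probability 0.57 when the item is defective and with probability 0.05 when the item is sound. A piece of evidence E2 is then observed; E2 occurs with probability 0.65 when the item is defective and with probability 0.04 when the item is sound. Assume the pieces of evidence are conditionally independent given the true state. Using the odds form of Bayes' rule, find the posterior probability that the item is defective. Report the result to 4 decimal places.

Prior odds = 0.194/(1−0.194) = 0.24069.
Likelihood ratio for E1 = 0.57/0.05 = 11.400.
Likelihood ratio for E2 = 0.65/0.04 = 16.250.
Posterior odds = prior odds × LR₁ × LR₂ = 44.589.
Posterior probability = odds/(1+odds) = 44.589/45.589 = 0.9781.

Posterior probability ≈ 0.9781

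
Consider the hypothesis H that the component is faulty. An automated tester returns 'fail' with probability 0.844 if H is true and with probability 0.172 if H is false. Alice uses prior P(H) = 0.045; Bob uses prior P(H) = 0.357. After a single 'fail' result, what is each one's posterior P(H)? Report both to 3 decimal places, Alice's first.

Alice: 0.188; Bob: 0.732

The likelihood ratio for a 'fail' result is 0.844/0.172 = 4.9070.
Alice: prior odds 0.045/0.955 = 0.047120; posterior odds 0.23122; posterior probability 0.188.
Bob: prior odds 0.357/0.643 = 0.55521; posterior odds 2.7244; posterior probability 0.732.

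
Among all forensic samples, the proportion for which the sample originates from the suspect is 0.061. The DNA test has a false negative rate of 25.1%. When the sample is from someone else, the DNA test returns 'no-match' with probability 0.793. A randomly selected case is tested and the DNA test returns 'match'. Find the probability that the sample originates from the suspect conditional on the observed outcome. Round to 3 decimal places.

P(H | E) ≈ 0.190

Write H for 'the sample originates from the suspect'. Prior odds H:¬H = 0.061/0.939 = 0.064963. For the 'match' outcome, the likelihood ratio is 0.749/0.207 = 3.6184.
Posterior odds = 0.064963 × 3.6184 = 0.23506, so P(H|E) = 0.23506/(1+0.23506) = 0.190.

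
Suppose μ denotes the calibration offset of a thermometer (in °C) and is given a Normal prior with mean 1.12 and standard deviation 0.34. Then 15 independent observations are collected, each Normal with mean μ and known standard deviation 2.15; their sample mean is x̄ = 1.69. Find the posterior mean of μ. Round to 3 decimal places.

Posterior mean ≈ 1.275

With known σ, the Normal prior is conjugate. Weight on the data is w = (n/σ²)/(n/σ² + 1/τ₀²) = 3.24500/(3.24500+8.65052) = 0.27279.
Posterior mean = w·x̄ + (1−w)·μ₀ = 0.27279·1.69 + 0.72721·1.12 = 1.275.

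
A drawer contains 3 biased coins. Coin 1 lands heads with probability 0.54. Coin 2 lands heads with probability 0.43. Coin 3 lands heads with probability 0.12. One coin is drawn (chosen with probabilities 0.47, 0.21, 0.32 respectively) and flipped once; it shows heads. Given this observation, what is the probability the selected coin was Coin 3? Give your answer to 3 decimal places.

Posterior probability ≈ 0.100

Tabulate prior·likelihood by source: [1] prior 0.47, lik 0.54, product 0.2538; [2] prior 0.21, lik 0.43, product 0.09030; [3] prior 0.32, lik 0.12, product 0.03840.
Normalizing constant = 0.38250; the posterior for Coin 3 is its product over the sum, 0.03840/0.38250 = 0.100.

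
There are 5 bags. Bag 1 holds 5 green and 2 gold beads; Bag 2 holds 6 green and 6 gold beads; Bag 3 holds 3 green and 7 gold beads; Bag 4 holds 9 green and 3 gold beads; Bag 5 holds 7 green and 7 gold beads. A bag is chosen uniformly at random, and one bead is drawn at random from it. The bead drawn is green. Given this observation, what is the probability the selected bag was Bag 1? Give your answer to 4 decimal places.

P(green|Bag 1) = 0.7143; P(green|Bag 2) = 0.5; P(green|Bag 3) = 0.3; P(green|Bag 4) = 0.75; P(green|Bag 5) = 0.5.
Prior × likelihood for each source: 0.2·0.7143=0.1429, 0.2·0.5=0.1000, 0.2·0.3=0.06000, 0.2·0.75=0.1500, 0.2·0.5=0.1000. Summing gives P(green) = 0.55286.
P(Bag 1 | green) = 0.1429 / 0.55286 = 0.2584.

Posterior probability ≈ 0.2584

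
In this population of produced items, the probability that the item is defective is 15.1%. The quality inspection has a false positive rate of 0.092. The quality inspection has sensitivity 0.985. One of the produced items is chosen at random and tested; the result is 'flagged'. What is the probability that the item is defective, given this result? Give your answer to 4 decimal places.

P(H | E) ≈ 0.6557

Let H be the event that the item is defective. P(H) = 0.151, so P(¬H) = 0.849. With E the 'flagged' result, P(E|H) = 0.985 and P(E|¬H) = 0.092.
P(E) = 0.985·0.151 + 0.092·0.849 = 0.14874 + 0.078108 = 0.22684.
By Bayes' theorem, P(H|E) = 0.14874 / 0.22684 = 0.6557.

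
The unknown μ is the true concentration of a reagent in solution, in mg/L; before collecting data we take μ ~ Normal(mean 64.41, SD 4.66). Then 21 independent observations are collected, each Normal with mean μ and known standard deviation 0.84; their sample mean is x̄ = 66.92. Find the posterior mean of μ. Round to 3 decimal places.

With known σ, the Normal prior is conjugate. Weight on the data is w = (n/σ²)/(n/σ² + 1/τ₀²) = 29.7619/(29.7619+0.0460498) = 0.99846.
Posterior mean = w·x̄ + (1−w)·μ₀ = 0.99846·66.92 + 0.0015449·64.41 = 66.916.

Posterior mean ≈ 66.916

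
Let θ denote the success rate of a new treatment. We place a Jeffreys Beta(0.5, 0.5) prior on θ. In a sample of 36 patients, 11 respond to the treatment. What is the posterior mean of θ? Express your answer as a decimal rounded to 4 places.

Posterior mean ≈ 0.3108

Observing 11 successes and 25 failures updates Beta(0.5, 0.5) by adding the success and failure counts to the two shape parameters: α = 0.5+11 = 11.5, β = 0.5+25 = 25.5.
Posterior mean = α/(α+β) = 11.5/37 = 0.3108.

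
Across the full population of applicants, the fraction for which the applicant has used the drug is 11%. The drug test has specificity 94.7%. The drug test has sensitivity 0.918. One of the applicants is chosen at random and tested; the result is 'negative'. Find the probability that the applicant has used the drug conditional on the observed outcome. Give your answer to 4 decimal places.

Let H be the event that the applicant has used the drug. P(H) = 0.11, so P(¬H) = 0.89. With E the 'negative' result, P(E|H) = 0.082 and P(E|¬H) = 0.947.
P(E) = 0.082·0.11 + 0.947·0.89 = 0.0090200 + 0.84283 = 0.85185.
By Bayes' theorem, P(H|E) = 0.0090200 / 0.85185 = 0.0106.

P(H | E) ≈ 0.0106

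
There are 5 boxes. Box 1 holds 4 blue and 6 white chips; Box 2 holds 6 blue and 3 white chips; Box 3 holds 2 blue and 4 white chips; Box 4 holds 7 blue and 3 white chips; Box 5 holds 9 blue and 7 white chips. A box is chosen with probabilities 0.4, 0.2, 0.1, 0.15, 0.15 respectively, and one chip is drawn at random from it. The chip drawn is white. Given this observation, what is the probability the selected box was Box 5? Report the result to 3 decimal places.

P(white|Box 1) = 0.6; P(white|Box 2) = 0.3333; P(white|Box 3) = 0.6667; P(white|Box 4) = 0.3; P(white|Box 5) = 0.4375.
Prior × likelihood for each source: 0.4·0.6=0.2400, 0.2·0.3333=0.06667, 0.1·0.6667=0.06667, 0.15·0.3=0.04500, 0.15·0.4375=0.06563. Summing gives P(white) = 0.48396.
P(Box 5 | white) = 0.06563 / 0.48396 = 0.136.

Posterior probability ≈ 0.136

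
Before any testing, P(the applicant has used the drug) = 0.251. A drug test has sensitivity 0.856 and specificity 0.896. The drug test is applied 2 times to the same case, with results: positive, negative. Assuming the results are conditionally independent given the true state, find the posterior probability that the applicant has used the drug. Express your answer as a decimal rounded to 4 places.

Posterior P(H) ≈ 0.3071

Let H be the event that the applicant has used the drug; start with P(H) = 0.251. P('positive'|H) = 0.856, P('positive'|¬H) = 0.104.
Update on result 1 ('positive'): P(H) ← 0.856·0.2510 / (0.856·0.2510 + 0.104·0.7490) = 0.21486/0.29275 = 0.7339.
Update on result 2 ('negative'): P(H) ← 0.144·0.7339 / (0.144·0.7339 + 0.896·0.2661) = 0.10568/0.34409 = 0.3071.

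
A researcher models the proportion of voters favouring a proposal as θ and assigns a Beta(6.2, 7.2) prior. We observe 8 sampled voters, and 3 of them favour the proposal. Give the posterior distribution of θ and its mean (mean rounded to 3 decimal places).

Posterior: Beta(9.2, 12.2); mean ≈ 0.430

The binomial likelihood is conjugate to the Beta prior: with 3 successes and 5 failures, the posterior is Beta(6.2+3, 7.2+5) = Beta(9.2, 12.2).
Posterior mean = α/(α+β) = 9.2/21.4 = 0.430.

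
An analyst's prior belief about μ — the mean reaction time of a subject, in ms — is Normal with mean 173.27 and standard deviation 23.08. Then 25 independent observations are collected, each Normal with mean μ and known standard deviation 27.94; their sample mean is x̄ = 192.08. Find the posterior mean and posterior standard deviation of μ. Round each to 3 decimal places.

Prior precision 1/τ₀² = 1/23.08² = 0.00187728; data precision n/σ² = 25/27.94² = 0.0320249.
Posterior precision = 0.00187728 + 0.0320249 = 0.0339021, giving posterior SD = 1/√0.0339021 = 5.431.
Posterior mean = (0.00187728·173.27 + 0.0320249·192.08) / 0.0339021 = 191.038.

Posterior mean ≈ 191.038; posterior SD ≈ 5.431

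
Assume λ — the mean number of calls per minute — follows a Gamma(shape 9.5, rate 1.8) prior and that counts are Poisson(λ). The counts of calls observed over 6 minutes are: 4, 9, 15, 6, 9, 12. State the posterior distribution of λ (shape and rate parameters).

Posterior: Gamma(shape=64.5, rate=7.8)

The Poisson likelihood adds the total count to the shape and the number of exposure periods to the rate. Here ∑xᵢ = 55 and n = 6, so shape 9.5→64.5 and rate 1.8→7.8.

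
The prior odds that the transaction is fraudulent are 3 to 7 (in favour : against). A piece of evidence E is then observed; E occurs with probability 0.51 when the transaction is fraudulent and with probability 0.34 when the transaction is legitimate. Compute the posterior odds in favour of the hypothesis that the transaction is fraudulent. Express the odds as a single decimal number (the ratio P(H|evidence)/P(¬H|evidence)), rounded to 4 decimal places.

Prior odds = 3/7 = 0.42857.
Likelihood ratio for E = 0.51/0.34 = 1.5000.
Posterior odds = prior odds × LR = 0.64286.

Posterior odds ≈ 0.6429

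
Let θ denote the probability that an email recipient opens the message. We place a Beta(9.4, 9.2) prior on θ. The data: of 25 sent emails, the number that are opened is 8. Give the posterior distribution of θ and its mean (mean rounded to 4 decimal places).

Posterior: Beta(17.4, 26.2); mean ≈ 0.3991

Observing 8 successes and 17 failures updates Beta(9.4, 9.2) by adding the success and failure counts to the two shape parameters: α = 9.4+8 = 17.4, β = 9.2+17 = 26.2.
Posterior mean = α/(α+β) = 17.4/43.6 = 0.3991.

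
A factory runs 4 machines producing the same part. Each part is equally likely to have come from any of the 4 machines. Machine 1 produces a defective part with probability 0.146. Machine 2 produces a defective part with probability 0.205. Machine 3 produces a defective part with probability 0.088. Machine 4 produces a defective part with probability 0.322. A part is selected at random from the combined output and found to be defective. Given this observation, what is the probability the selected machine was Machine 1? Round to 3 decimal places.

Posterior probability ≈ 0.192

P(defective|M1) = 0.146; P(defective|M2) = 0.205; P(defective|M3) = 0.088; P(defective|M4) = 0.322.
Prior × likelihood for each source: 0.25·0.146=0.03650, 0.25·0.205=0.05125, 0.25·0.088=0.02200, 0.25·0.322=0.08050. Summing gives P(defective) = 0.19025.
P(Machine 1 | defective) = 0.03650 / 0.19025 = 0.192.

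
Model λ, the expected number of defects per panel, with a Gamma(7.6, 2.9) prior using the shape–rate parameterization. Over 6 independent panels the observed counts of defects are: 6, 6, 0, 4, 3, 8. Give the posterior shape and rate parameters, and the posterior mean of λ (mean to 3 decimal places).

The Poisson likelihood adds the total count to the shape and the number of exposure periods to the rate. Here ∑xᵢ = 27 and n = 6, so shape 7.6→34.6 and rate 2.9→8.9.
E[λ | data] = 34.6/8.9 = 3.888.

Posterior: Gamma(shape=34.6, rate=8.9); mean ≈ 3.888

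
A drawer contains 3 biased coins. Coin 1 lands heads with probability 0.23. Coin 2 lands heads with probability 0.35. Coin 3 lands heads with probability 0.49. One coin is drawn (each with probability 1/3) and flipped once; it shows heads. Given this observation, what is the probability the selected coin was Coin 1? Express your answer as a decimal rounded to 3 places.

Posterior probability ≈ 0.215

Tabulate prior·likelihood by source: [1] prior 0.333333, lik 0.23, product 0.07667; [2] prior 0.333333, lik 0.35, product 0.1167; [3] prior 0.333333, lik 0.49, product 0.1633.
Normalizing constant = 0.35667; the posterior for Coin 1 is its product over the sum, 0.07667/0.35667 = 0.215.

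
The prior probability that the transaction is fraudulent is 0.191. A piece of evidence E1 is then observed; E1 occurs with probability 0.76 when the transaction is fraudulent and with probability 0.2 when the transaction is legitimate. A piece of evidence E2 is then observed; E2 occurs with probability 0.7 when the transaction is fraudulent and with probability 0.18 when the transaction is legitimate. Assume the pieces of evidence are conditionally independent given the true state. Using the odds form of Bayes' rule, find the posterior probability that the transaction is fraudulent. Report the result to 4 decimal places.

Posterior probability ≈ 0.7772

Prior odds = 0.191/(1−0.191) = 0.23609. In log-odds, ln(0.23609) = -1.4435.
Add log likelihood ratios: ln(3.8000) + ln(3.8889) = 2.6931.
Posterior log-odds = 1.2496, so posterior odds = exp(1.2496) = 3.4889. Converting, P(H|E) = 3.4889/4.4889 = 0.7772.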